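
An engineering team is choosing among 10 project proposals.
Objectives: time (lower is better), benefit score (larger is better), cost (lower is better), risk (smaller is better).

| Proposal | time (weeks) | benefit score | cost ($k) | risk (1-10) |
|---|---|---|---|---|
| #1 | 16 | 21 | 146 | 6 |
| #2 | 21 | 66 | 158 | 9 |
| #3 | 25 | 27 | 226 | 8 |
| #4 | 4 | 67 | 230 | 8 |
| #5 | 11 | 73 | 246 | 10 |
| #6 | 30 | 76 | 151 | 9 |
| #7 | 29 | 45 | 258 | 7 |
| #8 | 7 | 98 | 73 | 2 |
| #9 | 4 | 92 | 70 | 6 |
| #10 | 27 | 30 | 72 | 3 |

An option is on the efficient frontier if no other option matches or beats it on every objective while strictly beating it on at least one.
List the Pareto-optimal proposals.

#8, #9, #10

#1: dominated by #8 (time 7≤16, benefit score 98≥21, cost 73≤146, risk 2≤6).
#2: dominated by #8 (time 7≤21, benefit score 98≥66, cost 73≤158, risk 2≤9).
#3: dominated by #8 (time 7≤25, benefit score 98≥27, cost 73≤226, risk 2≤8).
#4: dominated by #9 (time 4≤4, benefit score 92≥67, cost 70≤230, risk 6≤8).
#5: dominated by #8 (time 7≤11, benefit score 98≥73, cost 73≤246, risk 2≤10).
#6: dominated by #8 (time 7≤30, benefit score 98≥76, cost 73≤151, risk 2≤9).
#7: dominated by #8 (time 7≤29, benefit score 98≥45, cost 73≤258, risk 2≤7).
#8: not dominated (best benefit score).
#9: not dominated (best cost).
#10: not dominated.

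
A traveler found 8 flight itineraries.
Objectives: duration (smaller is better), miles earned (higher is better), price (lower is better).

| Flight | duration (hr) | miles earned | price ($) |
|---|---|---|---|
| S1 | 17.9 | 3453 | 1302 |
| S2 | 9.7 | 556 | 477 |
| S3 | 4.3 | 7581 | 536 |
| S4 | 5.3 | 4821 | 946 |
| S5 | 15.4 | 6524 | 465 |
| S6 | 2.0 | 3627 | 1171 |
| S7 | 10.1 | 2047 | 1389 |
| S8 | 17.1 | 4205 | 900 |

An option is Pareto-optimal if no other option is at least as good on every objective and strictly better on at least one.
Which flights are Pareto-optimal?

S1: dominated by S3 (duration 4.3≤17.9, miles earned 7581≥3453, price 536≤1302).
S2: not dominated.
S3: not dominated (best miles earned).
S4: dominated by S3 (duration 4.3≤5.3, miles earned 7581≥4821, price 536≤946).
S5: not dominated (best price).
S6: not dominated (best duration).
S7: dominated by S3 (duration 4.3≤10.1, miles earned 7581≥2047, price 536≤1389).
S8: dominated by S3 (duration 4.3≤17.1, miles earned 7581≥4205, price 536≤900).

S2, S3, S5, S6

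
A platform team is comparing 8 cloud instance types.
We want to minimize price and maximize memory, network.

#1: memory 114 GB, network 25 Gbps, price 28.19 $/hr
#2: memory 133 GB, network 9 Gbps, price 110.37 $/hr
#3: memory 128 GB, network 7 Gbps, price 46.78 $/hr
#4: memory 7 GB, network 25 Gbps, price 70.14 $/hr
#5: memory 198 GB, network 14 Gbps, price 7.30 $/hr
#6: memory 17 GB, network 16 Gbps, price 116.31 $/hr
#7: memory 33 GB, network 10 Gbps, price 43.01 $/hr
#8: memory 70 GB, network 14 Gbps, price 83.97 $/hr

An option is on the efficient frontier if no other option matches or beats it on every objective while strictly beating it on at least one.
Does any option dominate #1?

No

#2: worse on network (9 vs 25).
#3: worse on network (7 vs 25).
#4: worse on memory (7 vs 114).
#5: worse on network (14 vs 25).
#6: worse on memory (17 vs 114).
#7: worse on memory (33 vs 114).
#8: worse on memory (70 vs 114).
No option is at least as good as #1 on every objective and strictly better on one.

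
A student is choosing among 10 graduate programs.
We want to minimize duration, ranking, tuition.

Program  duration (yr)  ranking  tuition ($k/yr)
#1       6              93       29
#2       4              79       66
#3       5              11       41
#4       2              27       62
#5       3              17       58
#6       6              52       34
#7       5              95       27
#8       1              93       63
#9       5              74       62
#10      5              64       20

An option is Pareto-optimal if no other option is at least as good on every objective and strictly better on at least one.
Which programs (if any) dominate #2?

#4, #5

#4: duration 2≤4, ranking 27≤79, tuition 62≤66 — dominates #2.
#5: duration 3≤4, ranking 17≤79, tuition 58≤66 — dominates #2.
Others (#1, #3, #6, #7, #8, #9, #10) are each worse than #2 on at least one objective.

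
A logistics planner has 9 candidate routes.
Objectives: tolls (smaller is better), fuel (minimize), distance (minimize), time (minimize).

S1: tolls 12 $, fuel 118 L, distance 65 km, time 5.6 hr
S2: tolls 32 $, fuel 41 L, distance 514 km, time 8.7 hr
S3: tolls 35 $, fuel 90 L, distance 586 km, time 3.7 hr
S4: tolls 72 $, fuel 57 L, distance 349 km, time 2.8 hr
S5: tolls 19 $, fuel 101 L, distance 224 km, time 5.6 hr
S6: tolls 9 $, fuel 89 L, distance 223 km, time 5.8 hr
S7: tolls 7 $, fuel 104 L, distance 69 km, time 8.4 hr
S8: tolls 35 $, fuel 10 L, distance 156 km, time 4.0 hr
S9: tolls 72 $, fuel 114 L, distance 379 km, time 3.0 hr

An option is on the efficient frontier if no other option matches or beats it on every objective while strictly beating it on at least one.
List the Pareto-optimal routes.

S1: not dominated (best distance).
S2: not dominated.
S3: not dominated.
S4: not dominated (best time).
S5: not dominated.
S6: not dominated.
S7: not dominated (best tolls).
S8: not dominated (best fuel).
S9: dominated by S4 (tolls 72≤72, fuel 57≤114, distance 349≤379, time 2.8≤3.0).

S1, S2, S3, S4, S5, S6, S7, S8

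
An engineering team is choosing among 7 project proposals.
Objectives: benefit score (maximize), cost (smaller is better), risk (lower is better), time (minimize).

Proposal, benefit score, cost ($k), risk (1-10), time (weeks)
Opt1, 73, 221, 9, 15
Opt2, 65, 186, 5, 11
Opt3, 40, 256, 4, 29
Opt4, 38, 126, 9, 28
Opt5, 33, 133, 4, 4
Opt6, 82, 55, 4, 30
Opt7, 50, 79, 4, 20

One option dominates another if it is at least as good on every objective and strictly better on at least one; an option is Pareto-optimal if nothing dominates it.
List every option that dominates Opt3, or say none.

Opt7

Opt7: benefit score 50≥40, cost 79≤256, risk 4≤4, time 20≤29 — dominates Opt3.
Others (Opt1, Opt2, Opt4, Opt5, Opt6) are each worse than Opt3 on at least one objective.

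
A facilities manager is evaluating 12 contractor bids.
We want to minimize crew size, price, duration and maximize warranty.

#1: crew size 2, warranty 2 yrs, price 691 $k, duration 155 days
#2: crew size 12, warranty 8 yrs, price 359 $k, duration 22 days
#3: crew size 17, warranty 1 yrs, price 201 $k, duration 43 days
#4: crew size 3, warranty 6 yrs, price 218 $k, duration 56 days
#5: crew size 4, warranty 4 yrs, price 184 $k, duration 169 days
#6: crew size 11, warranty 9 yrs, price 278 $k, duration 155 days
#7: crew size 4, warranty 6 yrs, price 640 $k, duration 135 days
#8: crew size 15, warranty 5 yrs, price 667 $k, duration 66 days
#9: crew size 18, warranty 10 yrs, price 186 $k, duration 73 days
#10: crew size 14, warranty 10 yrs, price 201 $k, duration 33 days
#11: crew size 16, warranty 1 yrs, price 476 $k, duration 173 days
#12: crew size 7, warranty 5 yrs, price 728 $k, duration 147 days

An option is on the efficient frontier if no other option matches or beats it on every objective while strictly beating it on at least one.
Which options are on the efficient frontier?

#1, #2, #4, #5, #6, #9, #10

#1: not dominated (best crew size).
#2: not dominated (best duration).
#3: dominated by #10 (crew size 14≤17, warranty 10≥1, price 201≤201, duration 33≤43).
#4: not dominated.
#5: not dominated (best price).
#6: not dominated.
#7: dominated by #4 (crew size 3≤4, warranty 6≥6, price 218≤640, duration 56≤135).
#8: dominated by #2 (crew size 12≤15, warranty 8≥5, price 359≤667, duration 22≤66).
#9: not dominated.
#10: not dominated.
#11: dominated by #2 (crew size 12≤16, warranty 8≥1, price 359≤476, duration 22≤173).
#12: dominated by #4 (crew size 3≤7, warranty 6≥5, price 218≤728, duration 56≤147).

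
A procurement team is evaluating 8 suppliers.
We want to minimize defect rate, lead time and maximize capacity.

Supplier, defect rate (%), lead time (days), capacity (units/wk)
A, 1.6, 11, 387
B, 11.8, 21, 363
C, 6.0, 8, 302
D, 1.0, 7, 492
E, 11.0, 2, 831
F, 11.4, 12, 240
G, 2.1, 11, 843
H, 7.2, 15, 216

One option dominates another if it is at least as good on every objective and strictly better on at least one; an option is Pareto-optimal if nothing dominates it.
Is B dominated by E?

E vs B: defect rate 11.0≤11.8, lead time 2≤21, capacity 831≥363 — E is at least as good on every objective with at least one strict improvement.

Yes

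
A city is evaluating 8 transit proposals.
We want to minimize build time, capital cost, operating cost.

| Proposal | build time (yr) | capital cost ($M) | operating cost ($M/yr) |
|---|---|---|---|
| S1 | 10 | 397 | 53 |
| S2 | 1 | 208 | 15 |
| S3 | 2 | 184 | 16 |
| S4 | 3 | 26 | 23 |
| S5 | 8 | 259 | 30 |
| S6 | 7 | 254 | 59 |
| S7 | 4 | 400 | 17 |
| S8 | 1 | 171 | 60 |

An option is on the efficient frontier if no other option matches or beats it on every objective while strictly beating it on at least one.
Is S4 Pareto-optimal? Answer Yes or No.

Yes

S1: worse on build time (10 vs 3).
S2: worse on capital cost (208 vs 26).
S3: worse on capital cost (184 vs 26).
S5: worse on build time (8 vs 3).
S6: worse on build time (7 vs 3).
S7: worse on build time (4 vs 3).
S8: worse on capital cost (171 vs 26).
No option is at least as good as S4 on every objective and strictly better on one.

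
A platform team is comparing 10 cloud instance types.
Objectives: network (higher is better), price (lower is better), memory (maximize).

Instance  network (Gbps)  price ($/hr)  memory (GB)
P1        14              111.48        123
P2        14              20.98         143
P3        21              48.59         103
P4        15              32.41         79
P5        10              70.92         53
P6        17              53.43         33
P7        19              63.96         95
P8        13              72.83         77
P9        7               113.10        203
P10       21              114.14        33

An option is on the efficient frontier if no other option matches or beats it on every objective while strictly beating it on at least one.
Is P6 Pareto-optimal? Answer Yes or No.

P3 vs P6: network 21≥17, price 48.59≤53.43, memory 103≥33 — P3 is at least as good on every objective and strictly better on at least one, so P3 dominates P6.

No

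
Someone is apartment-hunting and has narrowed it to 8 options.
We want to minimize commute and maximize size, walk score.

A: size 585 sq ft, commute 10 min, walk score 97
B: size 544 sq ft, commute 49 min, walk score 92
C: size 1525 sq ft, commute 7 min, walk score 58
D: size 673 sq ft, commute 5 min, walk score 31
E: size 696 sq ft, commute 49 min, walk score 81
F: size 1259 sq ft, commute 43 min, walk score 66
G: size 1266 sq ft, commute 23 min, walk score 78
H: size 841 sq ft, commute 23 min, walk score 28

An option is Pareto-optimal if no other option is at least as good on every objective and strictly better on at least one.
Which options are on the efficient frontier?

A, C, D, E, G

A: not dominated (best walk score).
B: dominated by A (size 585≥544, commute 10≤49, walk score 97≥92).
C: not dominated (best size).
D: not dominated (best commute).
E: not dominated.
F: dominated by G (size 1266≥1259, commute 23≤43, walk score 78≥66).
G: not dominated.
H: dominated by C (size 1525≥841, commute 7≤23, walk score 58≥28).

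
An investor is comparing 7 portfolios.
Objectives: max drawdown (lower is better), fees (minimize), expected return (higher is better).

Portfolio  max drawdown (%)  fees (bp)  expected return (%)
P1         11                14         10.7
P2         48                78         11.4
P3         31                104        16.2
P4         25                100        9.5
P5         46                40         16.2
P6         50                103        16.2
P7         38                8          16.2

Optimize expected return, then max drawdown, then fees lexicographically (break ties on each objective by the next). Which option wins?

First maximize expected return: best is 16.2, kept {P3, P5, P6, P7}.
Then minimize max drawdown: best is 31, kept {P3}.

P3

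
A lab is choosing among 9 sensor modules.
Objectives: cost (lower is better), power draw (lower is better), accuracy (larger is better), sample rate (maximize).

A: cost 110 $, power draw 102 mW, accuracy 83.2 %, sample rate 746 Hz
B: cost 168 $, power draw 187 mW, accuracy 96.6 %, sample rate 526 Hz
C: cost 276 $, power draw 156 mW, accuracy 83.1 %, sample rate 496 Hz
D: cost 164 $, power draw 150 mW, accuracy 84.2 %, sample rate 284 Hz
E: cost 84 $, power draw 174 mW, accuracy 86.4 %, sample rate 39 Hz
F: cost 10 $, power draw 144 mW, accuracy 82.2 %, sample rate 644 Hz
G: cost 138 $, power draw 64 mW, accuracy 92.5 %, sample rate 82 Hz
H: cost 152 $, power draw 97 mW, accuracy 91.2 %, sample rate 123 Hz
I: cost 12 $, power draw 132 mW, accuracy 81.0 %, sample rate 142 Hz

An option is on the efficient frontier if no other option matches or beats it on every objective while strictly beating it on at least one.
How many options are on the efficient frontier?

8

A: not dominated (best sample rate).
B: not dominated (best accuracy).
C: dominated by A (cost 110≤276, power draw 102≤156, accuracy 83.2≥83.1, sample rate 746≥496).
D: not dominated.
E: not dominated.
F: not dominated (best cost).
G: not dominated (best power draw).
H: not dominated.
I: not dominated.
Pareto-optimal: A, B, D, E, F, G, H, I → 8.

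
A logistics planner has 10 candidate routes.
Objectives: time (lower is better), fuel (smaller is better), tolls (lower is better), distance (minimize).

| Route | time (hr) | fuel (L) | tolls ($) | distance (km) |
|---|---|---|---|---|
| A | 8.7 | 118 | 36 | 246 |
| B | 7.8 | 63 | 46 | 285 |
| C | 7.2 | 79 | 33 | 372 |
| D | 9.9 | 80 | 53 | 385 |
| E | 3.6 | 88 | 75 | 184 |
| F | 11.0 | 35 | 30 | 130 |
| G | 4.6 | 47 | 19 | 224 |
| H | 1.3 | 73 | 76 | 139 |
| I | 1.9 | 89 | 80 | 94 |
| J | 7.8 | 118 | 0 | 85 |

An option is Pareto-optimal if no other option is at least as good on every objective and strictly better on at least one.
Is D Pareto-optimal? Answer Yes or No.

No

B vs D: time 7.8≤9.9, fuel 63≤80, tolls 46≤53, distance 285≤385 — B is at least as good on every objective and strictly better on at least one, so B dominates D.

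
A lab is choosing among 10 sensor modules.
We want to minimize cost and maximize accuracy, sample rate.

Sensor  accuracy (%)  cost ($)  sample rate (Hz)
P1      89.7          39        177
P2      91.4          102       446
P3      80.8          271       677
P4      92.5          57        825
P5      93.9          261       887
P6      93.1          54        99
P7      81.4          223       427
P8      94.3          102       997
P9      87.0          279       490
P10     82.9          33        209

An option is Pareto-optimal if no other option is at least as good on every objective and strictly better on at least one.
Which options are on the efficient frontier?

P1: not dominated.
P2: dominated by P4 (accuracy 92.5≥91.4, cost 57≤102, sample rate 825≥446).
P3: dominated by P4 (accuracy 92.5≥80.8, cost 57≤271, sample rate 825≥677).
P4: not dominated.
P5: dominated by P8 (accuracy 94.3≥93.9, cost 102≤261, sample rate 997≥887).
P6: not dominated.
P7: dominated by P2 (accuracy 91.4≥81.4, cost 102≤223, sample rate 446≥427).
P8: not dominated (best accuracy).
P9: dominated by P4 (accuracy 92.5≥87.0, cost 57≤279, sample rate 825≥490).
P10: not dominated (best cost).

P1, P4, P6, P8, P10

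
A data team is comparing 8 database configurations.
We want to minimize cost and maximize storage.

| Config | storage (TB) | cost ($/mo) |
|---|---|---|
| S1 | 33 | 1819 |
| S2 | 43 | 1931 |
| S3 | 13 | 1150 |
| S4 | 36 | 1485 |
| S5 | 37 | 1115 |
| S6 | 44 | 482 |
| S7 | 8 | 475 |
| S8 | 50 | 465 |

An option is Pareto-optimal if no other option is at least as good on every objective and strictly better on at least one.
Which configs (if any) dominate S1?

S4, S5, S6, S8

S4: storage 36≥33, cost 1485≤1819 — dominates S1.
S5: storage 37≥33, cost 1115≤1819 — dominates S1.
S6: storage 44≥33, cost 482≤1819 — dominates S1.
S8: storage 50≥33, cost 465≤1819 — dominates S1.
Others (S2, S3, S7) are each worse than S1 on at least one objective.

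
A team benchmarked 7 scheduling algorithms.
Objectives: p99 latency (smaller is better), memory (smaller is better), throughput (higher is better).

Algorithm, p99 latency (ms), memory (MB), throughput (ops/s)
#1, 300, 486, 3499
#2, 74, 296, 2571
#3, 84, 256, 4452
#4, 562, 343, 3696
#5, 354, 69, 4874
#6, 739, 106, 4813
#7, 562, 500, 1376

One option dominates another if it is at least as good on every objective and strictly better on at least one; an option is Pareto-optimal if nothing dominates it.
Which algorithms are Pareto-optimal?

#1: dominated by #3 (p99 latency 84≤300, memory 256≤486, throughput 4452≥3499).
#2: not dominated (best p99 latency).
#3: not dominated.
#4: dominated by #3 (p99 latency 84≤562, memory 256≤343, throughput 4452≥3696).
#5: not dominated (best memory).
#6: dominated by #5 (p99 latency 354≤739, memory 69≤106, throughput 4874≥4813).
#7: dominated by #1 (p99 latency 300≤562, memory 486≤500, throughput 3499≥1376).

#2, #3, #5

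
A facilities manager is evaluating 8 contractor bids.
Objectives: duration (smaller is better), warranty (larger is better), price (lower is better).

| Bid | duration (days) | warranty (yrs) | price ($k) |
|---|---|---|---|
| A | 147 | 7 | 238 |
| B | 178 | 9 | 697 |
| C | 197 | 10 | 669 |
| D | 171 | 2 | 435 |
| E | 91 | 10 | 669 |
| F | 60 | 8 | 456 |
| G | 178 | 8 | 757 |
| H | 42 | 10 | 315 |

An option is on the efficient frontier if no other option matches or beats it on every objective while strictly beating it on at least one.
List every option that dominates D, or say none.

A: duration 147≤171, warranty 7≥2, price 238≤435 — dominates D.
H: duration 42≤171, warranty 10≥2, price 315≤435 — dominates D.
Others (B, C, E, F, G) are each worse than D on at least one objective.

A, H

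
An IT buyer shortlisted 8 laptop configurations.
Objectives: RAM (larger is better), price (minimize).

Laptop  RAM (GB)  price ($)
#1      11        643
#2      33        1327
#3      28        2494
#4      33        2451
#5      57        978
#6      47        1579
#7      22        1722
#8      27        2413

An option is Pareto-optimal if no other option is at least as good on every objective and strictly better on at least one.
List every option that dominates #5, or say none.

#1: worse on RAM (11 vs 57).
#2: worse on RAM (33 vs 57).
#3: worse on RAM (28 vs 57).
#4: worse on RAM (33 vs 57).
#6: worse on RAM (47 vs 57).
#7: worse on RAM (22 vs 57).
#8: worse on RAM (27 vs 57).
No option dominates #5.

none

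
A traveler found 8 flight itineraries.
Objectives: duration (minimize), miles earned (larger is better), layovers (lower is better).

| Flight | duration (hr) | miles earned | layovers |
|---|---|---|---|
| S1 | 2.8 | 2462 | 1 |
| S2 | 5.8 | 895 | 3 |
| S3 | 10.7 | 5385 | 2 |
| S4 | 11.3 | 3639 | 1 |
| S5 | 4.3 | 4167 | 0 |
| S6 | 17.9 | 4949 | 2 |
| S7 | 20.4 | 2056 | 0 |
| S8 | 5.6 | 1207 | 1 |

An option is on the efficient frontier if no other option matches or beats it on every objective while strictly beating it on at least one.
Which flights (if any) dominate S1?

S2: worse on duration (5.8 vs 2.8).
S3: worse on duration (10.7 vs 2.8).
S4: worse on duration (11.3 vs 2.8).
S5: worse on duration (4.3 vs 2.8).
S6: worse on duration (17.9 vs 2.8).
S7: worse on duration (20.4 vs 2.8).
S8: worse on duration (5.6 vs 2.8).
No option dominates S1.

none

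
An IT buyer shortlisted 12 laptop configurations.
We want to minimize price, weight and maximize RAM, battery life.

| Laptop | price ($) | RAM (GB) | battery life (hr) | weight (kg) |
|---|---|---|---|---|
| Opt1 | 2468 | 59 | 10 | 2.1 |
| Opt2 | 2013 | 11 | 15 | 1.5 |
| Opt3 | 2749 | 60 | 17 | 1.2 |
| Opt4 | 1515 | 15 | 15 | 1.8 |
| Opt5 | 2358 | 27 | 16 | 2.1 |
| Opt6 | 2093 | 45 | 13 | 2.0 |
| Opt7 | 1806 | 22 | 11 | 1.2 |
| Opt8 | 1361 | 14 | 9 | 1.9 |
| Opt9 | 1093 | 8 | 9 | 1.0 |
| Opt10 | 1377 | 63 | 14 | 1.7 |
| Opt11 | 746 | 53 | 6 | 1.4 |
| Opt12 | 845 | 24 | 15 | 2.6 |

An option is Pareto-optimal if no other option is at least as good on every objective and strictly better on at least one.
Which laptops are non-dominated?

Opt1: dominated by Opt10 (price 1377≤2468, RAM 63≥59, battery life 14≥10, weight 1.7≤2.1).
Opt2: not dominated.
Opt3: not dominated (best battery life).
Opt4: not dominated.
Opt5: not dominated.
Opt6: dominated by Opt10 (price 1377≤2093, RAM 63≥45, battery life 14≥13, weight 1.7≤2.0).
Opt7: not dominated.
Opt8: not dominated.
Opt9: not dominated (best weight).
Opt10: not dominated (best RAM).
Opt11: not dominated (best price).
Opt12: not dominated.

Opt2, Opt3, Opt4, Opt5, Opt7, Opt8, Opt9, Opt10, Opt11, Opt12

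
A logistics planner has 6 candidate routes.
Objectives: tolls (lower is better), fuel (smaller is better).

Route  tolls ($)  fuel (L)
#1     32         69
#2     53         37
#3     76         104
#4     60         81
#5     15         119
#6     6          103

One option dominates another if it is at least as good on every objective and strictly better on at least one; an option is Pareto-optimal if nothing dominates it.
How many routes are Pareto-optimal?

3

#1: not dominated.
#2: not dominated (best fuel).
#3: dominated by #1 (tolls 32≤76, fuel 69≤104).
#4: dominated by #1 (tolls 32≤60, fuel 69≤81).
#5: dominated by #6 (tolls 6≤15, fuel 103≤119).
#6: not dominated (best tolls).
Pareto-optimal: #1, #2, #6 → 3.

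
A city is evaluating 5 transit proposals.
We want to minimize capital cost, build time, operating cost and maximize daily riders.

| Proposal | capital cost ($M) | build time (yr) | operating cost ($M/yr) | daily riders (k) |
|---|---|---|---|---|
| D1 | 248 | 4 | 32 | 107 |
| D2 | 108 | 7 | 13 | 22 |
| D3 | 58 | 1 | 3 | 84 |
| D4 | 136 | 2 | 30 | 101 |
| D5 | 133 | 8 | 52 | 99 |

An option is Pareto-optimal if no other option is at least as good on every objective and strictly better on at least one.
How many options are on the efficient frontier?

D1: not dominated (best daily riders).
D2: dominated by D3 (capital cost 58≤108, build time 1≤7, operating cost 3≤13, daily riders 84≥22).
D3: not dominated (best capital cost).
D4: not dominated.
D5: not dominated.
Pareto-optimal: D1, D3, D4, D5 → 4.

4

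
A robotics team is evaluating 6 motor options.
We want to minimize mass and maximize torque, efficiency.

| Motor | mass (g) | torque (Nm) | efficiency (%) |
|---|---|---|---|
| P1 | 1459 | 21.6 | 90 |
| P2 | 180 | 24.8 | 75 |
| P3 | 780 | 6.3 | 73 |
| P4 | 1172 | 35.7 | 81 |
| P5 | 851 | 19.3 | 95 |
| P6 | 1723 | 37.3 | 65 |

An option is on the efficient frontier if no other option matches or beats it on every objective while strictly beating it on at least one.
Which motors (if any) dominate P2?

none

P1: worse on mass (1459 vs 180).
P3: worse on mass (780 vs 180).
P4: worse on mass (1172 vs 180).
P5: worse on mass (851 vs 180).
P6: worse on mass (1723 vs 180).
No option dominates P2.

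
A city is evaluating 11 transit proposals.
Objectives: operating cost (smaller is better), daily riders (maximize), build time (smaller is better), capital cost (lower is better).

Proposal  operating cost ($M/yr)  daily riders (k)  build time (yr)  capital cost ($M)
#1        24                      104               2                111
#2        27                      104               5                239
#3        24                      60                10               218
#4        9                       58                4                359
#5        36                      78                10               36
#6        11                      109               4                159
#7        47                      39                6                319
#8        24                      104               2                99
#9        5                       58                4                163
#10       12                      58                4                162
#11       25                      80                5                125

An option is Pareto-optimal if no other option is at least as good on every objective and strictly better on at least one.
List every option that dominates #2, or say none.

#1, #6, #8

#1: operating cost 24≤27, daily riders 104≥104, build time 2≤5, capital cost 111≤239 — dominates #2.
#6: operating cost 11≤27, daily riders 109≥104, build time 4≤5, capital cost 159≤239 — dominates #2.
#8: operating cost 24≤27, daily riders 104≥104, build time 2≤5, capital cost 99≤239 — dominates #2.
Others (#3, #4, #5, #7, #9, #10, #11) are each worse than #2 on at least one objective.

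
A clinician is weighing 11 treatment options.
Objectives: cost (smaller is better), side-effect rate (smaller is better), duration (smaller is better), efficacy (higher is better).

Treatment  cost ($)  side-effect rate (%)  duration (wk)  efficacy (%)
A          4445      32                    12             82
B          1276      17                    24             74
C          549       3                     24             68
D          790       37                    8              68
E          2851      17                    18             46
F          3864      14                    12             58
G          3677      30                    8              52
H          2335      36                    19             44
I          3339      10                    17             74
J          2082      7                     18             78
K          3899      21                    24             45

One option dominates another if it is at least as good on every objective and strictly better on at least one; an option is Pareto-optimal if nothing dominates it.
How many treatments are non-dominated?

8

A: not dominated (best efficacy).
B: not dominated.
C: not dominated (best cost).
D: not dominated.
E: dominated by J (cost 2082≤2851, side-effect rate 7≤17, duration 18≤18, efficacy 78≥46).
F: not dominated.
G: not dominated.
H: dominated by J (cost 2082≤2335, side-effect rate 7≤36, duration 18≤19, efficacy 78≥44).
I: not dominated.
J: not dominated.
K: dominated by B (cost 1276≤3899, side-effect rate 17≤21, duration 24≤24, efficacy 74≥45).
Pareto-optimal: A, B, C, D, F, G, I, J → 8.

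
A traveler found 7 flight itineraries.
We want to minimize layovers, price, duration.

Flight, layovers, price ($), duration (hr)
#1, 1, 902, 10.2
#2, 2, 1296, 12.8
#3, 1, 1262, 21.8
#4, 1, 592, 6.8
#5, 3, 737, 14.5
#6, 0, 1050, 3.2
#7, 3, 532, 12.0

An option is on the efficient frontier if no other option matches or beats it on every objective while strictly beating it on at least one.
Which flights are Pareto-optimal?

#4, #6, #7

#1: dominated by #4 (layovers 1≤1, price 592≤902, duration 6.8≤10.2).
#2: dominated by #1 (layovers 1≤2, price 902≤1296, duration 10.2≤12.8).
#3: dominated by #1 (layovers 1≤1, price 902≤1262, duration 10.2≤21.8).
#4: not dominated.
#5: dominated by #4 (layovers 1≤3, price 592≤737, duration 6.8≤14.5).
#6: not dominated (best layovers).
#7: not dominated (best price).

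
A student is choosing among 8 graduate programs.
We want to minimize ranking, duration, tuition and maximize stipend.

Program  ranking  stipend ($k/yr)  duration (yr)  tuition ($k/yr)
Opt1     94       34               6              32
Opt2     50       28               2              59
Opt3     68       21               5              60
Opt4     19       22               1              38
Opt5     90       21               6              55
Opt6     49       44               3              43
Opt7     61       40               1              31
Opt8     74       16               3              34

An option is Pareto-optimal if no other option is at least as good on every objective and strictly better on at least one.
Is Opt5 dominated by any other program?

Yes

Opt4 vs Opt5: ranking 19≤90, stipend 22≥21, duration 1≤6, tuition 38≤55 — Opt4 is at least as good on every objective and strictly better on at least one, so Opt4 dominates Opt5.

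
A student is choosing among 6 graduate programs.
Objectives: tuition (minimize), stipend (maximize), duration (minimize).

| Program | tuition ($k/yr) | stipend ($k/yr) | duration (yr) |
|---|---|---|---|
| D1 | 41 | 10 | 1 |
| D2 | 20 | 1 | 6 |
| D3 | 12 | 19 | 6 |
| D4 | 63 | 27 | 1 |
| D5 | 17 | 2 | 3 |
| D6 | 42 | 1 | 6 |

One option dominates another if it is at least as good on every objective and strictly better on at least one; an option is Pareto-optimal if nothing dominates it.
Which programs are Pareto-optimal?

D1: not dominated.
D2: dominated by D3 (tuition 12≤20, stipend 19≥1, duration 6≤6).
D3: not dominated (best tuition).
D4: not dominated (best stipend).
D5: not dominated.
D6: dominated by D1 (tuition 41≤42, stipend 10≥1, duration 1≤6).

D1, D3, D4, D5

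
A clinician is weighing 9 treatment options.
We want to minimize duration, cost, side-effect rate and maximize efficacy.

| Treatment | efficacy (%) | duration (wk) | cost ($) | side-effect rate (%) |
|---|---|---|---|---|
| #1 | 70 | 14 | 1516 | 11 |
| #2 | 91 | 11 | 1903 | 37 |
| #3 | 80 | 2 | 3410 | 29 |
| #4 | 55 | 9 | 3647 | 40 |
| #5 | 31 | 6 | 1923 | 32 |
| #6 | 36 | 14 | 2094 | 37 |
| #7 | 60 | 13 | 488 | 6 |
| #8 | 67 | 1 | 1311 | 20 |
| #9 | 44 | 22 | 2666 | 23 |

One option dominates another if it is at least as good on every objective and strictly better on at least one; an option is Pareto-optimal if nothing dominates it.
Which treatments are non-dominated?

#1: not dominated.
#2: not dominated (best efficacy).
#3: not dominated.
#4: dominated by #3 (efficacy 80≥55, duration 2≤9, cost 3410≤3647, side-effect rate 29≤40).
#5: dominated by #8 (efficacy 67≥31, duration 1≤6, cost 1311≤1923, side-effect rate 20≤32).
#6: dominated by #1 (efficacy 70≥36, duration 14≤14, cost 1516≤2094, side-effect rate 11≤37).
#7: not dominated (best cost).
#8: not dominated (best duration).
#9: dominated by #1 (efficacy 70≥44, duration 14≤22, cost 1516≤2666, side-effect rate 11≤23).

#1, #2, #3, #7, #8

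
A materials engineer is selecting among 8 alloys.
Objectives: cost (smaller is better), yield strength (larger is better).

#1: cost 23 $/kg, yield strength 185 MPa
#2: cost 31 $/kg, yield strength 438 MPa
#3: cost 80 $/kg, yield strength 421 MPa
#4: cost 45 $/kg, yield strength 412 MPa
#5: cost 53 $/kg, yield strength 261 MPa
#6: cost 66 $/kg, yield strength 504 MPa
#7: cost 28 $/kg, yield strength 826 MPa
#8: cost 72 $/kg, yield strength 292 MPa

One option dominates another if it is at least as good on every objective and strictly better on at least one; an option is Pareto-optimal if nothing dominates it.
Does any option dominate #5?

Yes

#2 vs #5: cost 31≤53, yield strength 438≥261 — #2 is at least as good on every objective and strictly better on at least one, so #2 dominates #5.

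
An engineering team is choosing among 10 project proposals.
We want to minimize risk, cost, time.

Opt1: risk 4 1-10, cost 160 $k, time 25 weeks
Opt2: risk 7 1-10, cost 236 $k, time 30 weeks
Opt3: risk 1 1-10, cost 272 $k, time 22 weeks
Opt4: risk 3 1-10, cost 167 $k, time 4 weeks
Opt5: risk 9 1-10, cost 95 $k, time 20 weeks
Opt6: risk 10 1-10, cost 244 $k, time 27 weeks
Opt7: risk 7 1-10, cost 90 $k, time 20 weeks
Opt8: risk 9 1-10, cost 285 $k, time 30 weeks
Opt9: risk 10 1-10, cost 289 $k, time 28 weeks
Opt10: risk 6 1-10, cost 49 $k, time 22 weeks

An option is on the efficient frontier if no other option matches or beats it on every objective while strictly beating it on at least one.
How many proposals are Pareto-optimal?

5

Opt1: not dominated.
Opt2: dominated by Opt1 (risk 4≤7, cost 160≤236, time 25≤30).
Opt3: not dominated (best risk).
Opt4: not dominated (best time).
Opt5: dominated by Opt7 (risk 7≤9, cost 90≤95, time 20≤20).
Opt6: dominated by Opt1 (risk 4≤10, cost 160≤244, time 25≤27).
Opt7: not dominated.
Opt8: dominated by Opt1 (risk 4≤9, cost 160≤285, time 25≤30).
Opt9: dominated by Opt1 (risk 4≤10, cost 160≤289, time 25≤28).
Opt10: not dominated (best cost).
Pareto-optimal: Opt1, Opt3, Opt4, Opt7, Opt10 → 5.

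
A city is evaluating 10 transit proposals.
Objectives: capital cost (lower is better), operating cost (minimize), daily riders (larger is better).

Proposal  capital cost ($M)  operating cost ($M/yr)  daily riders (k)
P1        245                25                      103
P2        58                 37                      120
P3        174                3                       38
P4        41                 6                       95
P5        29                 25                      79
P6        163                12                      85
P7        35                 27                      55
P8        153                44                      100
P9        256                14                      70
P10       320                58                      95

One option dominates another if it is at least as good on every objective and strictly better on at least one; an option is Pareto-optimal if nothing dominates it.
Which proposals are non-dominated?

P1, P2, P3, P4, P5

P1: not dominated.
P2: not dominated (best daily riders).
P3: not dominated (best operating cost).
P4: not dominated.
P5: not dominated (best capital cost).
P6: dominated by P4 (capital cost 41≤163, operating cost 6≤12, daily riders 95≥85).
P7: dominated by P5 (capital cost 29≤35, operating cost 25≤27, daily riders 79≥55).
P8: dominated by P2 (capital cost 58≤153, operating cost 37≤44, daily riders 120≥100).
P9: dominated by P4 (capital cost 41≤256, operating cost 6≤14, daily riders 95≥70).
P10: dominated by P1 (capital cost 245≤320, operating cost 25≤58, daily riders 103≥95).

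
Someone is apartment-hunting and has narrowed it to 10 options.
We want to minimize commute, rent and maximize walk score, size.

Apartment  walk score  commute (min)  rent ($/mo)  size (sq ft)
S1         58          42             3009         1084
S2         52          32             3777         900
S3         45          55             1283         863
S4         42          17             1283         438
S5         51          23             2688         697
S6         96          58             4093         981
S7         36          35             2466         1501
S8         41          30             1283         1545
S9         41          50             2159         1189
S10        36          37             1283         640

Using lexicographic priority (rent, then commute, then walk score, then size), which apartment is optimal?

First minimize rent: best is 1283, kept {S3, S4, S8, S10}.
Then minimize commute: best is 17, kept {S4}.

S4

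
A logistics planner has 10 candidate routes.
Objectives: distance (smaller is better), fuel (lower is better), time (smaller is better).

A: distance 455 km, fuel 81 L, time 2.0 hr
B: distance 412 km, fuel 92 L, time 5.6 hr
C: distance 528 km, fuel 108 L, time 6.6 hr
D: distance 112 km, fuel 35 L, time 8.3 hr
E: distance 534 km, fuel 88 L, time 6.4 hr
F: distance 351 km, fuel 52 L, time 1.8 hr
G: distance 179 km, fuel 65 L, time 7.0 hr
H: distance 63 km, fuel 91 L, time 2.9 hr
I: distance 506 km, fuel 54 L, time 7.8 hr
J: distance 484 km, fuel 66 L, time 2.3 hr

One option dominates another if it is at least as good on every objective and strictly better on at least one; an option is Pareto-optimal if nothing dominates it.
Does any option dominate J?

Yes

F vs J: distance 351≤484, fuel 52≤66, time 1.8≤2.3 — F is at least as good on every objective and strictly better on at least one, so F dominates J.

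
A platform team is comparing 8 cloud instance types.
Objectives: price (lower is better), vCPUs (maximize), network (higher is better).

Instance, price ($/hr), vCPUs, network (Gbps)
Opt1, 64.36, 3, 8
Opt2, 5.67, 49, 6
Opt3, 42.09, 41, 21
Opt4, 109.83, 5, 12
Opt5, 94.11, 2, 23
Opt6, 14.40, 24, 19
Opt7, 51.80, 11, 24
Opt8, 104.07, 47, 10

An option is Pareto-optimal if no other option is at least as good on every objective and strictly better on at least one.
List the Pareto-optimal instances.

Opt2, Opt3, Opt6, Opt7, Opt8

Opt1: dominated by Opt3 (price 42.09≤64.36, vCPUs 41≥3, network 21≥8).
Opt2: not dominated (best price).
Opt3: not dominated.
Opt4: dominated by Opt3 (price 42.09≤109.83, vCPUs 41≥5, network 21≥12).
Opt5: dominated by Opt7 (price 51.80≤94.11, vCPUs 11≥2, network 24≥23).
Opt6: not dominated.
Opt7: not dominated (best network).
Opt8: not dominated.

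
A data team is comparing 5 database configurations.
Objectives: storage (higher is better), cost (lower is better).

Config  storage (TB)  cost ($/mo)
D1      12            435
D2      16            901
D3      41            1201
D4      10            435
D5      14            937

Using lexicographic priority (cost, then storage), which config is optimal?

First minimize cost: best is 435, kept {D1, D4}.
Then maximize storage: best is 12, kept {D1}.

D1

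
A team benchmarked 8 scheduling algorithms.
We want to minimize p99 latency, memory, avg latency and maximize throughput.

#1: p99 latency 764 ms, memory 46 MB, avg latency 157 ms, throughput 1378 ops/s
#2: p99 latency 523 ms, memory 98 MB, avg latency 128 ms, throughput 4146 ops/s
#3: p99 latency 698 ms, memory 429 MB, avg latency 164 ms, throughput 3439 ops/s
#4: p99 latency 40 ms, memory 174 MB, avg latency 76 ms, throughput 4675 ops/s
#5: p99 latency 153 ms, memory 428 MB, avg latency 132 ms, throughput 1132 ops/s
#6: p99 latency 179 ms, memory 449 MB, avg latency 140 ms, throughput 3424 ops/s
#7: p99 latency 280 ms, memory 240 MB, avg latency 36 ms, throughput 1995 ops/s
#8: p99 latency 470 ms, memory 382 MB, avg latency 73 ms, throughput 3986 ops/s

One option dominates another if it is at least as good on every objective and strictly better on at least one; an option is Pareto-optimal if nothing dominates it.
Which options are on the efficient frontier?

#1: not dominated (best memory).
#2: not dominated.
#3: dominated by #2 (p99 latency 523≤698, memory 98≤429, avg latency 128≤164, throughput 4146≥3439).
#4: not dominated (best p99 latency).
#5: dominated by #4 (p99 latency 40≤153, memory 174≤428, avg latency 76≤132, throughput 4675≥1132).
#6: dominated by #4 (p99 latency 40≤179, memory 174≤449, avg latency 76≤140, throughput 4675≥3424).
#7: not dominated (best avg latency).
#8: not dominated.

#1, #2, #4, #7, #8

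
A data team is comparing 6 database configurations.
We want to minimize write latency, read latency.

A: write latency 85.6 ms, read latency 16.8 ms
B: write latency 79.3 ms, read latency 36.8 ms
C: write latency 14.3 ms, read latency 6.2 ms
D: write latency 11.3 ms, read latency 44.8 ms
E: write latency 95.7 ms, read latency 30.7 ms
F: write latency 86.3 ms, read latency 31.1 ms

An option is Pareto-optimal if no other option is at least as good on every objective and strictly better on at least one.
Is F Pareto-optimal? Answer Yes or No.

No

A vs F: write latency 85.6≤86.3, read latency 16.8≤31.1 — A is at least as good on every objective and strictly better on at least one, so A dominates F.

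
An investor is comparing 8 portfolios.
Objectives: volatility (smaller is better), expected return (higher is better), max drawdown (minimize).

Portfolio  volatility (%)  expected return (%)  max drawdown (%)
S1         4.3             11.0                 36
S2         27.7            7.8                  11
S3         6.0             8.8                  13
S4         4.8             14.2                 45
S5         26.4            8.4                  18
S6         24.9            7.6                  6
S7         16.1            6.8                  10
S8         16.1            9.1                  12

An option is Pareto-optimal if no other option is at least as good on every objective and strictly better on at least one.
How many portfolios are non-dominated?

7

S1: not dominated (best volatility).
S2: not dominated.
S3: not dominated.
S4: not dominated (best expected return).
S5: dominated by S3 (volatility 6.0≤26.4, expected return 8.8≥8.4, max drawdown 13≤18).
S6: not dominated (best max drawdown).
S7: not dominated.
S8: not dominated.
Pareto-optimal: S1, S2, S3, S4, S6, S7, S8 → 7.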